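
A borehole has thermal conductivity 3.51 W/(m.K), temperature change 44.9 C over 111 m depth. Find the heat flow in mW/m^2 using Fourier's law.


q = k * dT / dz * 1000
= 3.51 * 44.9 / 111 * 1000
= 1.419811 * 1000
= 1419.8108 mW/m^2

1419.8108


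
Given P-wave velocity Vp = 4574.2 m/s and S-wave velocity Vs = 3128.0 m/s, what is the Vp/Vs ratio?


Vp/Vs = 4574.2 / 3128.0
= 1.4623

1.4623


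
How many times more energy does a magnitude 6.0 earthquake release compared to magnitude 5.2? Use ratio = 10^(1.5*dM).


M2 - M1 = 6.0 - 5.2 = 0.8
1.5 * 0.8 = 1.2
ratio = 10^1.2 = 15.85

15.85


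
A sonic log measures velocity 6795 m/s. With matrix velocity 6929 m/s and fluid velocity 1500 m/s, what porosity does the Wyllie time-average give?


1/V - 1/Vm = 1/6795 - 1/6929 = 2.85e-06
1/Vf - 1/Vm = 1/1500 - 1/6929 = 0.00052235
phi = 2.85e-06 / 0.00052235 = 0.0054

0.0054


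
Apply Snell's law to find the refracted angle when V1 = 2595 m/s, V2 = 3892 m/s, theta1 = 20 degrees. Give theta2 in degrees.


sin(theta1) = sin(20 deg) = 0.34202
sin(theta2) = V2/V1 * sin(theta1) = 3892/2595 * 0.34202 = 0.512964
theta2 = arcsin(0.512964) = 30.8615 degrees

30.8615


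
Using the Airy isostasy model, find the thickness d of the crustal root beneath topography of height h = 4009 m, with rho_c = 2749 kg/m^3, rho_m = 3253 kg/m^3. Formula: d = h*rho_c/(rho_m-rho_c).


rho_m - rho_c = 3253 - 2749 = 504
d = 4009 * 2749 / 504
= 11020741 / 504
= 21866.55 m

21866.55


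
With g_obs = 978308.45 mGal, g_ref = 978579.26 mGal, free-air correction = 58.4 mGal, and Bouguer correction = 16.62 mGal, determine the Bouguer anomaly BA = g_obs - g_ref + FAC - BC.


BA = g_obs - g_ref + FAC - BC
= 978308.45 - 978579.26 + 58.4 - 16.62
= -229.03 mGal

-229.03


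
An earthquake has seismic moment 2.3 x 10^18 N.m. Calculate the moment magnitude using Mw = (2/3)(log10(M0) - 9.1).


log10(M0) = log10(2.3 x 10^18) = 18.3617
Mw = 2/3 * (18.3617 - 9.1)
= 2/3 * 9.2617
= 6.17

6.17


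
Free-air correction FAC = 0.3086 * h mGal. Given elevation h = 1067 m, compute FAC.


FAC = 0.3086 * h
= 0.3086 * 1067
= 329.2762 mGal

329.2762


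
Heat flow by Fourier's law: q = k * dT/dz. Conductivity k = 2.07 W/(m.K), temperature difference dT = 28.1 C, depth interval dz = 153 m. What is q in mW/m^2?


q = k * dT / dz * 1000
= 2.07 * 28.1 / 153 * 1000
= 0.380176 * 1000
= 380.1765 mW/m^2

380.1765


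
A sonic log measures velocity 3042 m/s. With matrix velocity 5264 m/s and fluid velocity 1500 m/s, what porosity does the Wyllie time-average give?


1/V - 1/Vm = 1/3042 - 1/5264 = 0.00013876
1/Vf - 1/Vm = 1/1500 - 1/5264 = 0.0004767
phi = 0.00013876 / 0.0004767 = 0.2911

0.2911


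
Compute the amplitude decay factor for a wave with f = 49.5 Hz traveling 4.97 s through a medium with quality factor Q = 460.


pi*f*t/Q = pi*49.5*4.97/460 = 1.680172
A/A0 = exp(-1.680172) = 0.186342

0.186342


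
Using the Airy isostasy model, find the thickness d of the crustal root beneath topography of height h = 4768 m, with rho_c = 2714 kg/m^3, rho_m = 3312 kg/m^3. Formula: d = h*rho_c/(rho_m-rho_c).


rho_m - rho_c = 3312 - 2714 = 598
d = 4768 * 2714 / 598
= 12940352 / 598
= 21639.38 m

21639.38


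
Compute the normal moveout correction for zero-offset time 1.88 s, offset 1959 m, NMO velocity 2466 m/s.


x/Vnmo = 1959/2466 = 0.794404
(x/Vnmo)^2 = 0.631078
t0^2 = 3.5344
sqrt(3.5344 + 0.631078) = 2.04095
dt = 2.04095 - 1.88 = 0.16095

0.16095


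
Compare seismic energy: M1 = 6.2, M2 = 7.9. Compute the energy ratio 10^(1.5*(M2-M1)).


M2 - M1 = 7.9 - 6.2 = 1.7
1.5 * 1.7 = 2.55
ratio = 10^2.55 = 354.81

354.81


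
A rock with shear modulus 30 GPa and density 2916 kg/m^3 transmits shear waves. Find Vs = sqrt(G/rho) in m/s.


Convert G to Pa: G = 30e9 Pa
Compute G/rho = 30e9 / 2916 = 10288065.8436
Vs = sqrt(10288065.8436) = 3207.5 m/s

3207.5


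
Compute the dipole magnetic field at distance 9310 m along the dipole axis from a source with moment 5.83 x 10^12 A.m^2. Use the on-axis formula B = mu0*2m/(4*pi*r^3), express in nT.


m = 5.83 x 10^12 = 5830000000000 A.m^2
2m = 11660000000000 A.m^2
r^3 = 9310^3 = 806954491000
B = (4pi*10^-7) * 11660000000000 / (4*pi * 806954491000) * 1e9
= 14652388.136343 / 10140489202827.56 * 1e9
= 1444.939 nT

1444.939


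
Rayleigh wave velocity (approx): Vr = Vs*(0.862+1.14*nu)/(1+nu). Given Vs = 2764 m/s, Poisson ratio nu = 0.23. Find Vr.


Numerator factor = 0.862 + 1.14*0.23 = 1.1242
Denominator = 1 + 0.23 = 1.23
Vr = 2764 * 1.1242 / 1.23 = 2526.25 m/s

2526.25


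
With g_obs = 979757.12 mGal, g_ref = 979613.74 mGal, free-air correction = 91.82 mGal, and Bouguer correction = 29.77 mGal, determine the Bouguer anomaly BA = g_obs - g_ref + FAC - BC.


BA = g_obs - g_ref + FAC - BC
= 979757.12 - 979613.74 + 91.82 - 29.77
= 205.43 mGal

205.43


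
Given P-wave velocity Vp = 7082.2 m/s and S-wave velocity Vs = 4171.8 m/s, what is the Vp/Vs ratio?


Vp/Vs = 7082.2 / 4171.8
= 1.6976

1.6976


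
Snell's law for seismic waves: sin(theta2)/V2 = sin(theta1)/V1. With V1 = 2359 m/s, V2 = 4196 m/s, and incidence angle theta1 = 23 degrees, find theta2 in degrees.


sin(theta1) = sin(23 deg) = 0.390731
sin(theta2) = V2/V1 * sin(theta1) = 4196/2359 * 0.390731 = 0.695001
theta2 = arcsin(0.695001) = 44.0273 degrees

44.0273


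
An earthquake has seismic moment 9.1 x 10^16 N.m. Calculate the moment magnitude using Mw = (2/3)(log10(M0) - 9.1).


log10(M0) = log10(9.1 x 10^16) = 16.959
Mw = 2/3 * (16.959 - 9.1)
= 2/3 * 7.859
= 5.24

5.24


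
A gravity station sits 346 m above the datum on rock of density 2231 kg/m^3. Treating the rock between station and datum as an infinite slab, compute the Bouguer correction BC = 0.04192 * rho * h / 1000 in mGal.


BC = 0.04192 * rho * h / 1000
= 0.04192 * 2231 * 346 / 1000
= 32.3591 mGal

32.3591


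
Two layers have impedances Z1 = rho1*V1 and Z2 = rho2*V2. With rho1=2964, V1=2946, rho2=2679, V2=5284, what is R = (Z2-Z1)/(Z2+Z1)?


Z1 = 2964 * 2946 = 8731944
Z2 = 2679 * 5284 = 14155836
R = (14155836 - 8731944) / (14155836 + 8731944) = 5423892 / 22887780 = 0.237

0.237


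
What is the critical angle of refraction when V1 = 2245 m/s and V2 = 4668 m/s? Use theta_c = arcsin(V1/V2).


V1/V2 = 2245/4668 = 0.480934
theta_c = arcsin(0.480934) = 28.7464 degrees

28.7464


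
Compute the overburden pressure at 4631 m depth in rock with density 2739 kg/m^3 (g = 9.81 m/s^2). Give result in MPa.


P = rho * g * z / 1e6
= 2739 * 9.81 * 4631 / 1e6
= 124433071.29 / 1e6
= 124.4331 MPa

124.4331


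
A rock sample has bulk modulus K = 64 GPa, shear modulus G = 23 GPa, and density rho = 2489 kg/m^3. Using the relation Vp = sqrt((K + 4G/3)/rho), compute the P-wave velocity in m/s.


First compute the effective modulus:
K + 4G/3 = 64e9 + 4*23e9/3 = 94666666666.67 Pa
Then divide by density:
94666666666.67 / 2489 = 38034016.3386 Pa/(kg/m^3)
Take the square root:
Vp = sqrt(38034016.3386) = 6167.17 m/s

6167.17


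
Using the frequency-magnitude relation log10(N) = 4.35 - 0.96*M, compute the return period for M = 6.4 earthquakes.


log10(N) = 4.35 - 0.96*6.4 = -1.794
N = 10^-1.794 = 0.016069
T = 1/N = 1/0.016069 = 62.23 years

62.23


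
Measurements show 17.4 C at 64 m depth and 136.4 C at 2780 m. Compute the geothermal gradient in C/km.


dT = 136.4 - 17.4 = 119.0 C
dz = 2780 - 64 = 2716 m
gradient = dT/dz * 1000 = 119.0/2716 * 1000 = 43.8144 C/km

43.8144


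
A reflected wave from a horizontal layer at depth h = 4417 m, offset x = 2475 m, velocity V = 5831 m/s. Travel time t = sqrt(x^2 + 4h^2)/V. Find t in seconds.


x^2 + 4h^2 = 2475^2 + 4*4417^2 = 6125625 + 78039556 = 84165181
sqrt(84165181) = 9174.1583
t = 9174.1583 / 5831 = 1.5733 s

1.5733


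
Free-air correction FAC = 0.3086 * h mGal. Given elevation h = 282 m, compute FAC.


FAC = 0.3086 * h
= 0.3086 * 282
= 87.0252 mGal

87.0252


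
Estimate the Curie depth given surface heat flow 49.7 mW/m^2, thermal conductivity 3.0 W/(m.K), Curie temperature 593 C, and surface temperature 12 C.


T_Curie - T_surf = 593 - 12 = 581 C
Convert q to W/m^2: 49.7 mW/m^2 = 0.0497 W/m^2
d = 581 * 3.0 / 0.0497 = 35070.42 m

35070.42


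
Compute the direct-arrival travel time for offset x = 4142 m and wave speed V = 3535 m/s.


t = x / V
= 4142 / 3535
= 1.1717 s

1.1717


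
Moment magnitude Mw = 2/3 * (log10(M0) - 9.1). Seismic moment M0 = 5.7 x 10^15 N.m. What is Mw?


log10(M0) = log10(5.7 x 10^15) = 15.7559
Mw = 2/3 * (15.7559 - 9.1)
= 2/3 * 6.6559
= 4.44

4.44


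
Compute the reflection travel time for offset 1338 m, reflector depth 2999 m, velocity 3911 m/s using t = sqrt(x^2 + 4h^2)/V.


x^2 + 4h^2 = 1338^2 + 4*2999^2 = 1790244 + 35976004 = 37766248
sqrt(37766248) = 6145.425
t = 6145.425 / 3911 = 1.5713 s

1.5713


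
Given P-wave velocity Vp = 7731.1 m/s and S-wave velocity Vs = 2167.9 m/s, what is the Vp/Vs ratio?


Vp/Vs = 7731.1 / 2167.9
= 3.5662

3.5662


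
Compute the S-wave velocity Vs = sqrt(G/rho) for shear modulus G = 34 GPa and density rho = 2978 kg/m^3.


Convert G to Pa: G = 34e9 Pa
Compute G/rho = 34e9 / 2978 = 11417058.4285
Vs = sqrt(11417058.4285) = 3378.91 m/s

3378.91


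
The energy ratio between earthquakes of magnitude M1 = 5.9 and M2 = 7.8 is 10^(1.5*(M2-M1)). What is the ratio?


M2 - M1 = 7.8 - 5.9 = 1.9
1.5 * 1.9 = 2.85
ratio = 10^2.85 = 707.95

707.95


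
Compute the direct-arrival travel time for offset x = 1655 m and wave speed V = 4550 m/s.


t = x / V
= 1655 / 4550
= 0.3637 s

0.3637


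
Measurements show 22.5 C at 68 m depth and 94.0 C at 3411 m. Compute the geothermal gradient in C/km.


dT = 94.0 - 22.5 = 71.5 C
dz = 3411 - 68 = 3343 m
gradient = dT/dz * 1000 = 71.5/3343 * 1000 = 21.388 C/km

21.388


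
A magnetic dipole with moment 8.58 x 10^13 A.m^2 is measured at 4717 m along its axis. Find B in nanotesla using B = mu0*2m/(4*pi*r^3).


m = 8.58 x 10^13 = 85800000000000 A.m^2
2m = 171600000000000 A.m^2
r^3 = 4717^3 = 104953669813
B = (4pi*10^-7) * 171600000000000 / (4*pi * 104953669813) * 1e9
= 215638919.742403 / 1318886712207.24 * 1e9
= 163500.7145 nT

163500.7145


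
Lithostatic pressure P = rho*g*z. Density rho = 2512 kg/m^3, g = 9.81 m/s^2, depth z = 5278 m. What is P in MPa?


P = rho * g * z / 1e6
= 2512 * 9.81 * 5278 / 1e6
= 130064276.16 / 1e6
= 130.0643 MPa

130.0643


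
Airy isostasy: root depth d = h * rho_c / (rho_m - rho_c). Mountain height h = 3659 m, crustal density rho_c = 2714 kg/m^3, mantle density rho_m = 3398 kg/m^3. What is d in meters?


rho_m - rho_c = 3398 - 2714 = 684
d = 3659 * 2714 / 684
= 9930526 / 684
= 14518.31 m

14518.31


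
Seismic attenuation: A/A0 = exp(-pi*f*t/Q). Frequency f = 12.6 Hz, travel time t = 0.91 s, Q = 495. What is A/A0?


pi*f*t/Q = pi*12.6*0.91/495 = 0.072771
A/A0 = exp(-0.072771) = 0.929814

0.929814


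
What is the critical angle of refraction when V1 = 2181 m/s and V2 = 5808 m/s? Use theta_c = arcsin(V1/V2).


V1/V2 = 2181/5808 = 0.375517
theta_c = arcsin(0.375517) = 22.0562 degrees

22.0562


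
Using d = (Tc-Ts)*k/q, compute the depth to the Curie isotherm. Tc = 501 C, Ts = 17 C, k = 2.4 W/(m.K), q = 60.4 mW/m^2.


T_Curie - T_surf = 501 - 17 = 484 C
Convert q to W/m^2: 60.4 mW/m^2 = 0.0604 W/m^2
d = 484 * 2.4 / 0.0604 = 19231.79 m

19231.79


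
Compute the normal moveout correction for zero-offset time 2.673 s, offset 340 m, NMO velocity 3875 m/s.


x/Vnmo = 340/3875 = 0.087742
(x/Vnmo)^2 = 0.007699
t0^2 = 7.144929
sqrt(7.144929 + 0.007699) = 2.67444
dt = 2.67444 - 2.673 = 0.00144

0.00144


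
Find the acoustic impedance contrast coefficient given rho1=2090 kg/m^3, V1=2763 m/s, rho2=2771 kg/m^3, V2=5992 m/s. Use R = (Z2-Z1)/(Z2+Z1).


Z1 = 2090 * 2763 = 5774670
Z2 = 2771 * 5992 = 16603832
R = (16603832 - 5774670) / (16603832 + 5774670) = 10829162 / 22378502 = 0.4839

0.4839


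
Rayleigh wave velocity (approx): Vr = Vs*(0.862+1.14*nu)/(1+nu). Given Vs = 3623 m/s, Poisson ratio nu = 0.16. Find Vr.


Numerator factor = 0.862 + 1.14*0.16 = 1.0444
Denominator = 1 + 0.16 = 1.16
Vr = 3623 * 1.0444 / 1.16 = 3261.95 m/s

3261.95


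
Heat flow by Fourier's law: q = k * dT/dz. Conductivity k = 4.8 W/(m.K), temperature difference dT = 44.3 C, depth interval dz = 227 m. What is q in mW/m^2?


q = k * dT / dz * 1000
= 4.8 * 44.3 / 227 * 1000
= 0.93674 * 1000
= 936.7401 mW/m^2

936.7401


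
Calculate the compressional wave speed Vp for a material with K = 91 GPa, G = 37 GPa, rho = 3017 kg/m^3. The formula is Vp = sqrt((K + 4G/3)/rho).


First compute the effective modulus:
K + 4G/3 = 91e9 + 4*37e9/3 = 140333333333.33 Pa
Then divide by density:
140333333333.33 / 3017 = 46514197.3263 Pa/(kg/m^3)
Take the square root:
Vp = sqrt(46514197.3263) = 6820.13 m/s

6820.13


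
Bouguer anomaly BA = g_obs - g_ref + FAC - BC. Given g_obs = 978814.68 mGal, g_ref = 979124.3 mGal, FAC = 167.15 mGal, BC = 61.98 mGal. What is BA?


BA = g_obs - g_ref + FAC - BC
= 978814.68 - 979124.3 + 167.15 - 61.98
= -204.45 mGal

-204.45


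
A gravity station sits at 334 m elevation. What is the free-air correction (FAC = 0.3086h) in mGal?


FAC = 0.3086 * h
= 0.3086 * 334
= 103.0724 mGal

103.0724


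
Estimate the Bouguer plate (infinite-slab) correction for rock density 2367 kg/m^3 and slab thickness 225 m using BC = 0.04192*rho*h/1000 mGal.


BC = 0.04192 * rho * h / 1000
= 0.04192 * 2367 * 225 / 1000
= 22.3255 mGal

22.3255


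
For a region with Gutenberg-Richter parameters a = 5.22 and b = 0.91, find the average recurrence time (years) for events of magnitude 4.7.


log10(N) = 5.22 - 0.91*4.7 = 0.943
N = 10^0.943 = 8.770008
T = 1/N = 1/8.770008 = 0.114 years

0.114


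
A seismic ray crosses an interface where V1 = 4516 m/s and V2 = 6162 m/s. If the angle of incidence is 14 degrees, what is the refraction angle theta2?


sin(theta1) = sin(14 deg) = 0.241922
sin(theta2) = V2/V1 * sin(theta1) = 6162/4516 * 0.241922 = 0.330098
theta2 = arcsin(0.330098) = 19.2747 degrees

19.2747


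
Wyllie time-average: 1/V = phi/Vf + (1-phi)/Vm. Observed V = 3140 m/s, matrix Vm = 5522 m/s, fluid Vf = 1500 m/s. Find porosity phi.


1/V - 1/Vm = 1/3140 - 1/5522 = 0.00013738
1/Vf - 1/Vm = 1/1500 - 1/5522 = 0.00048557
phi = 0.00013738 / 0.00048557 = 0.2829

0.2829


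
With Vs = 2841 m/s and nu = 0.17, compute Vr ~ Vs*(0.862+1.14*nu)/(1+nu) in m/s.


Numerator factor = 0.862 + 1.14*0.17 = 1.0558
Denominator = 1 + 0.17 = 1.17
Vr = 2841 * 1.0558 / 1.17 = 2563.7 m/s

2563.7


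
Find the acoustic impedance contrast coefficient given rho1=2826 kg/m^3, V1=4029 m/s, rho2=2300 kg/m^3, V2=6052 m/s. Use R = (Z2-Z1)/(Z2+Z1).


Z1 = 2826 * 4029 = 11385954
Z2 = 2300 * 6052 = 13919600
R = (13919600 - 11385954) / (13919600 + 11385954) = 2533646 / 25305554 = 0.1001

0.1001


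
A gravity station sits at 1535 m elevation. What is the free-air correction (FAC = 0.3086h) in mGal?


FAC = 0.3086 * h
= 0.3086 * 1535
= 473.701 mGal

473.701


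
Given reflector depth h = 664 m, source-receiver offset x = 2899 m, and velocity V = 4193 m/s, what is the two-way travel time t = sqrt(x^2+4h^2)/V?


x^2 + 4h^2 = 2899^2 + 4*664^2 = 8404201 + 1763584 = 10167785
sqrt(10167785) = 3188.6964
t = 3188.6964 / 4193 = 0.7605 s

0.7605


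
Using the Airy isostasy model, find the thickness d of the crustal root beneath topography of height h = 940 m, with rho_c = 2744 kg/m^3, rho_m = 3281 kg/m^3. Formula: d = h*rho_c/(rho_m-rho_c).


rho_m - rho_c = 3281 - 2744 = 537
d = 940 * 2744 / 537
= 2579360 / 537
= 4803.28 m

4803.28


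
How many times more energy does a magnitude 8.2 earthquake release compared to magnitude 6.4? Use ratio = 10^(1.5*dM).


M2 - M1 = 8.2 - 6.4 = 1.8
1.5 * 1.8 = 2.7
ratio = 10^2.7 = 501.19

501.19


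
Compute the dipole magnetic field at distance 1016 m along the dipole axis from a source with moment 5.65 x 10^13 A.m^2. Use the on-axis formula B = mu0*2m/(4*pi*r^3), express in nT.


m = 5.65 x 10^13 = 56500000000000 A.m^2
2m = 113000000000000 A.m^2
r^3 = 1016^3 = 1048772096
B = (4pi*10^-7) * 113000000000000 / (4*pi * 1048772096) * 1e9
= 141999987.942259 / 13179258848.33 * 1e9
= 10774504.8167 nT

10774504.8167


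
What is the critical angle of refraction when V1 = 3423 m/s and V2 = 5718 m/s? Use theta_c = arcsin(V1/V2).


V1/V2 = 3423/5718 = 0.598636
theta_c = arcsin(0.598636) = 36.7723 degrees

36.7723


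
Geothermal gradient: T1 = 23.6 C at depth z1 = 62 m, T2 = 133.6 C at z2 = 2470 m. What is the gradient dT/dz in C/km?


dT = 133.6 - 23.6 = 110.0 C
dz = 2470 - 62 = 2408 m
gradient = dT/dz * 1000 = 110.0/2408 * 1000 = 45.6811 C/km

45.6811


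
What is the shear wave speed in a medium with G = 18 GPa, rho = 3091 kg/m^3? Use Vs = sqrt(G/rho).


Convert G to Pa: G = 18e9 Pa
Compute G/rho = 18e9 / 3091 = 5823358.1365
Vs = sqrt(5823358.1365) = 2413.16 m/s

2413.16


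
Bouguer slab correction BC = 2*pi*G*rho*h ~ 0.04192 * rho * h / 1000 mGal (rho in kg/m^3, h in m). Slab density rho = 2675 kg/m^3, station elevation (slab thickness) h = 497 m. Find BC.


BC = 0.04192 * rho * h / 1000
= 0.04192 * 2675 * 497 / 1000
= 55.7316 mGal

55.7316


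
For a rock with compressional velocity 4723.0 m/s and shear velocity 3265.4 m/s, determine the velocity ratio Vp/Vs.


Vp/Vs = 4723.0 / 3265.4
= 1.4464

1.4464


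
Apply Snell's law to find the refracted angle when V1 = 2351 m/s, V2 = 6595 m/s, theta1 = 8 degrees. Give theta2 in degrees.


sin(theta1) = sin(8 deg) = 0.139173
sin(theta2) = V2/V1 * sin(theta1) = 6595/2351 * 0.139173 = 0.390407
theta2 = arcsin(0.390407) = 22.9798 degrees

22.9798


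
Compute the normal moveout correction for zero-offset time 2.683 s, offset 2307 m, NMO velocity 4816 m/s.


x/Vnmo = 2307/4816 = 0.479028
(x/Vnmo)^2 = 0.229468
t0^2 = 7.198489
sqrt(7.198489 + 0.229468) = 2.725428
dt = 2.725428 - 2.683 = 0.042428

0.042428


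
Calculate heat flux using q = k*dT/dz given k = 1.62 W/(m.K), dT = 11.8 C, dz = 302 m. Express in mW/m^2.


q = k * dT / dz * 1000
= 1.62 * 11.8 / 302 * 1000
= 0.063298 * 1000
= 63.298 mW/m^2

63.298


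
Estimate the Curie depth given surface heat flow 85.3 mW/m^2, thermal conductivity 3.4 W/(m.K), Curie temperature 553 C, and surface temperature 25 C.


T_Curie - T_surf = 553 - 25 = 528 C
Convert q to W/m^2: 85.3 mW/m^2 = 0.0853 W/m^2
d = 528 * 3.4 / 0.0853 = 21045.72 m

21045.72


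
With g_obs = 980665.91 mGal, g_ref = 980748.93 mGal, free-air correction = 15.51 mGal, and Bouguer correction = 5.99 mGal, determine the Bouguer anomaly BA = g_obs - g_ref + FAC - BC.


BA = g_obs - g_ref + FAC - BC
= 980665.91 - 980748.93 + 15.51 - 5.99
= -73.5 mGal

-73.5


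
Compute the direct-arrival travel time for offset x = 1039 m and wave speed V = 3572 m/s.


t = x / V
= 1039 / 3572
= 0.2909 s

0.2909


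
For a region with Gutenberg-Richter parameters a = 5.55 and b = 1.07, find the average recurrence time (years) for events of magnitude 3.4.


log10(N) = 5.55 - 1.07*3.4 = 1.912
N = 10^1.912 = 81.658237
T = 1/N = 1/81.658237 = 0.0122 years

0.0122


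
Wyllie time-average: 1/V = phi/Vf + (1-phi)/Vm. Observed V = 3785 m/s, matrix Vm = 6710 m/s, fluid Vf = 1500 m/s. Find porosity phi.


1/V - 1/Vm = 1/3785 - 1/6710 = 0.00011517
1/Vf - 1/Vm = 1/1500 - 1/6710 = 0.00051764
phi = 0.00011517 / 0.00051764 = 0.2225

0.2225


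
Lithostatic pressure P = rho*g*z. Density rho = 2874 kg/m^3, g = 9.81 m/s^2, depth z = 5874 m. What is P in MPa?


P = rho * g * z / 1e6
= 2874 * 9.81 * 5874 / 1e6
= 165611203.56 / 1e6
= 165.6112 MPa

165.6112


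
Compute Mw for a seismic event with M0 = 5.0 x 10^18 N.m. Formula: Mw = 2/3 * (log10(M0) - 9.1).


log10(M0) = log10(5.0 x 10^18) = 18.699
Mw = 2/3 * (18.699 - 9.1)
= 2/3 * 9.599
= 6.4

6.4


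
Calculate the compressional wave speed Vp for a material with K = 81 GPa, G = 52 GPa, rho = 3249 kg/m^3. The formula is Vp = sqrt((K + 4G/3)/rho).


First compute the effective modulus:
K + 4G/3 = 81e9 + 4*52e9/3 = 150333333333.33 Pa
Then divide by density:
150333333333.33 / 3249 = 46270647.3787 Pa/(kg/m^3)
Take the square root:
Vp = sqrt(46270647.3787) = 6802.25 m/s

6802.25


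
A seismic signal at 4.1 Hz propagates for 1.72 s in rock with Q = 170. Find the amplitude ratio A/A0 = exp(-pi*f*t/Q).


pi*f*t/Q = pi*4.1*1.72/170 = 0.130321
A/A0 = exp(-0.130321) = 0.877814

0.877814


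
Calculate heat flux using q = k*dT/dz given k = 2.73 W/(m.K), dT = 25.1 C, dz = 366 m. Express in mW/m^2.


q = k * dT / dz * 1000
= 2.73 * 25.1 / 366 * 1000
= 0.187221 * 1000
= 187.2213 mW/m^2

187.2213


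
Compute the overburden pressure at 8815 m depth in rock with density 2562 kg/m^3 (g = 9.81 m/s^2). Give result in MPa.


P = rho * g * z / 1e6
= 2562 * 9.81 * 8815 / 1e6
= 221549334.3 / 1e6
= 221.5493 MPa

221.5493


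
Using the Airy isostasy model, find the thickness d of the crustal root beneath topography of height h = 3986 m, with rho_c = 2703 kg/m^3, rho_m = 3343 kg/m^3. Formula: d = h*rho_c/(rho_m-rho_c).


rho_m - rho_c = 3343 - 2703 = 640
d = 3986 * 2703 / 640
= 10774158 / 640
= 16834.62 m

16834.62


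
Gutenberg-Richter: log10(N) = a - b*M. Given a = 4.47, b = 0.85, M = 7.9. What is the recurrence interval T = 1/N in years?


log10(N) = 4.47 - 0.85*7.9 = -2.245
N = 10^-2.245 = 0.005689
T = 1/N = 1/0.005689 = 175.7924 years

175.7924


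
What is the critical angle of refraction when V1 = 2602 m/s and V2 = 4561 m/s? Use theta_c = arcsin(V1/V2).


V1/V2 = 2602/4561 = 0.570489
theta_c = arcsin(0.570489) = 34.7843 degrees

34.7843


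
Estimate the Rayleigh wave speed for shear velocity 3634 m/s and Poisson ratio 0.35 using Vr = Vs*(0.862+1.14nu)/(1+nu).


Numerator factor = 0.862 + 1.14*0.35 = 1.261
Denominator = 1 + 0.35 = 1.35
Vr = 3634 * 1.261 / 1.35 = 3394.43 m/s

3394.43


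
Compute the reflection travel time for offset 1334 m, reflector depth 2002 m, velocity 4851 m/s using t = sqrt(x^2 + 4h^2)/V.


x^2 + 4h^2 = 1334^2 + 4*2002^2 = 1779556 + 16032016 = 17811572
sqrt(17811572) = 4220.3758
t = 4220.3758 / 4851 = 0.87 s

0.87


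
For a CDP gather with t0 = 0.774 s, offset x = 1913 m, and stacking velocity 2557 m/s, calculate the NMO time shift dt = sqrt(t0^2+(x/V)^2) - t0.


x/Vnmo = 1913/2557 = 0.748142
(x/Vnmo)^2 = 0.559717
t0^2 = 0.599076
sqrt(0.599076 + 0.559717) = 1.076472
dt = 1.076472 - 0.774 = 0.302472

0.302472


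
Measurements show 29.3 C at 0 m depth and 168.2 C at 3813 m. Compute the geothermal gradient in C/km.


dT = 168.2 - 29.3 = 138.9 C
dz = 3813 - 0 = 3813 m
gradient = dT/dz * 1000 = 138.9/3813 * 1000 = 36.428 C/km

36.428


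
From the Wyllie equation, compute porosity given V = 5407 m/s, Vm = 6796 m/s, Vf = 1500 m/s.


1/V - 1/Vm = 1/5407 - 1/6796 = 3.78e-05
1/Vf - 1/Vm = 1/1500 - 1/6796 = 0.00051952
phi = 3.78e-05 / 0.00051952 = 0.0728

0.0728


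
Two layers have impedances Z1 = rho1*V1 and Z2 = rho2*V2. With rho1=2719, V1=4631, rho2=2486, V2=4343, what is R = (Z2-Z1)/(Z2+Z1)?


Z1 = 2719 * 4631 = 12591689
Z2 = 2486 * 4343 = 10796698
R = (10796698 - 12591689) / (10796698 + 12591689) = -1794991 / 23388387 = -0.0767

-0.0767


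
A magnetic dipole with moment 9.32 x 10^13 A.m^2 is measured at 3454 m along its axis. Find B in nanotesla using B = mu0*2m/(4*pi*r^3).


m = 9.32 x 10^13 = 93200000000000 A.m^2
2m = 186400000000000 A.m^2
r^3 = 3454^3 = 41206620664
B = (4pi*10^-7) * 186400000000000 / (4*pi * 41206620664) * 1e9
= 234237148.251655 / 517817667029.14 * 1e9
= 452354.493 nT

452354.493


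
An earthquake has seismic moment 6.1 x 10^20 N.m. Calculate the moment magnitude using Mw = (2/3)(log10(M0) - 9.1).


log10(M0) = log10(6.1 x 10^20) = 20.7853
Mw = 2/3 * (20.7853 - 9.1)
= 2/3 * 11.6853
= 7.79

7.79


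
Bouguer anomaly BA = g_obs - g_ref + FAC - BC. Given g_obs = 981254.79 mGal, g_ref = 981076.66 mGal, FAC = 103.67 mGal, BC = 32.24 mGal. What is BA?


BA = g_obs - g_ref + FAC - BC
= 981254.79 - 981076.66 + 103.67 - 32.24
= 249.56 mGal

249.56


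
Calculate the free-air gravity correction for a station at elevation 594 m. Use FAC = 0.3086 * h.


FAC = 0.3086 * h
= 0.3086 * 594
= 183.3084 mGal

183.3084


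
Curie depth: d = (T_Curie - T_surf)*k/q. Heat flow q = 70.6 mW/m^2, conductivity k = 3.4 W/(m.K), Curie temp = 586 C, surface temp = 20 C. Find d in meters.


T_Curie - T_surf = 586 - 20 = 566 C
Convert q to W/m^2: 70.6 mW/m^2 = 0.0706 W/m^2
d = 566 * 3.4 / 0.0706 = 27257.79 m

27257.79


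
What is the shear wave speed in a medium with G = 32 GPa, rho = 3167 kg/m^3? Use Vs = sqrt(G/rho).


Convert G to Pa: G = 32e9 Pa
Compute G/rho = 32e9 / 3167 = 10104199.5579
Vs = sqrt(10104199.5579) = 3178.71 m/s

3178.71


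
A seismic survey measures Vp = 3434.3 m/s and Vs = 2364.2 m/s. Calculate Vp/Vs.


Vp/Vs = 3434.3 / 2364.2
= 1.4526

1.4526


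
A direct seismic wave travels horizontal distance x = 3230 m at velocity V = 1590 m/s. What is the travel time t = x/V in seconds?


t = x / V
= 3230 / 1590
= 2.0314 s

2.0314


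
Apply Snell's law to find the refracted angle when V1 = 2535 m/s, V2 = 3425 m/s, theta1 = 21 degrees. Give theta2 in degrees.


sin(theta1) = sin(21 deg) = 0.358368
sin(theta2) = V2/V1 * sin(theta1) = 3425/2535 * 0.358368 = 0.484185
theta2 = arcsin(0.484185) = 28.9591 degrees

28.9591


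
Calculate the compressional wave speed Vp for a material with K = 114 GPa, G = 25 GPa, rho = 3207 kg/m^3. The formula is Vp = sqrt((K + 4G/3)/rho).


First compute the effective modulus:
K + 4G/3 = 114e9 + 4*25e9/3 = 147333333333.33 Pa
Then divide by density:
147333333333.33 / 3207 = 45941170.3565 Pa/(kg/m^3)
Take the square root:
Vp = sqrt(45941170.3565) = 6777.99 m/s

6777.99


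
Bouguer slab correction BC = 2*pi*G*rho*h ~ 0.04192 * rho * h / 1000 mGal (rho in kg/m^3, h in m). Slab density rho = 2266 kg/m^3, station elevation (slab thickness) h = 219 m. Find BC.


BC = 0.04192 * rho * h / 1000
= 0.04192 * 2266 * 219 / 1000
= 20.803 mGal

20.803


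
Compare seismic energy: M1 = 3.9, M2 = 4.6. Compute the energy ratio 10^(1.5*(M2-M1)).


M2 - M1 = 4.6 - 3.9 = 0.7
1.5 * 0.7 = 1.05
ratio = 10^1.05 = 11.22

11.22


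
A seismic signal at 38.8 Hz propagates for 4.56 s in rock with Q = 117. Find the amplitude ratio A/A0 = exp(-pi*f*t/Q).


pi*f*t/Q = pi*38.8*4.56/117 = 4.750733
A/A0 = exp(-4.750733) = 0.008645

0.008645


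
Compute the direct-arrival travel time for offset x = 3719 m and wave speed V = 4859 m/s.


t = x / V
= 3719 / 4859
= 0.7654 s

0.7654


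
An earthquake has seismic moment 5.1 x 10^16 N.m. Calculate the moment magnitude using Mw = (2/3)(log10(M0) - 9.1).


log10(M0) = log10(5.1 x 10^16) = 16.7076
Mw = 2/3 * (16.7076 - 9.1)
= 2/3 * 7.6076
= 5.07

5.07


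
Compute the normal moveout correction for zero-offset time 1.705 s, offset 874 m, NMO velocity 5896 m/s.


x/Vnmo = 874/5896 = 0.148236
(x/Vnmo)^2 = 0.021974
t0^2 = 2.907025
sqrt(2.907025 + 0.021974) = 1.711432
dt = 1.711432 - 1.705 = 0.006432

0.006432


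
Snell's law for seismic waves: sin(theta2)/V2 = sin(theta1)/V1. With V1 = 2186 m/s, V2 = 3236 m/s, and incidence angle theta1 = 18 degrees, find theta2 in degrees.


sin(theta1) = sin(18 deg) = 0.309017
sin(theta2) = V2/V1 * sin(theta1) = 3236/2186 * 0.309017 = 0.457447
theta2 = arcsin(0.457447) = 27.2225 degrees

27.2225


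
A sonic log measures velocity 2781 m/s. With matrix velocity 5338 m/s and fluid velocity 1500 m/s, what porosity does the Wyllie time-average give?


1/V - 1/Vm = 1/2781 - 1/5338 = 0.00017225
1/Vf - 1/Vm = 1/1500 - 1/5338 = 0.00047933
phi = 0.00017225 / 0.00047933 = 0.3593

0.3593


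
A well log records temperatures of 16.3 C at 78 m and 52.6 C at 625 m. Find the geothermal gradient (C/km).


dT = 52.6 - 16.3 = 36.3 C
dz = 625 - 78 = 547 m
gradient = dT/dz * 1000 = 36.3/547 * 1000 = 66.362 C/km

66.362


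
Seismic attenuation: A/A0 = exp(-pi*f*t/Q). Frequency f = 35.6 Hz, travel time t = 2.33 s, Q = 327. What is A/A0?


pi*f*t/Q = pi*35.6*2.33/327 = 0.796908
A/A0 = exp(-0.796908) = 0.450721

0.450721


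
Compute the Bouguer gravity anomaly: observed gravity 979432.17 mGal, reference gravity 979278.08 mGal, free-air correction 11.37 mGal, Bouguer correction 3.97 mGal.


BA = g_obs - g_ref + FAC - BC
= 979432.17 - 979278.08 + 11.37 - 3.97
= 161.49 mGal

161.49


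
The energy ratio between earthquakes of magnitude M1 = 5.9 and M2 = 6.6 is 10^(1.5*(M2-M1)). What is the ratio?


M2 - M1 = 6.6 - 5.9 = 0.7
1.5 * 0.7 = 1.05
ratio = 10^1.05 = 11.22

11.22


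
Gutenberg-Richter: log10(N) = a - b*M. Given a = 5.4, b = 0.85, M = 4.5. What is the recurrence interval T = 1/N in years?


log10(N) = 5.4 - 0.85*4.5 = 1.575
N = 10^1.575 = 37.58374
T = 1/N = 1/37.58374 = 0.0266 years

0.0266


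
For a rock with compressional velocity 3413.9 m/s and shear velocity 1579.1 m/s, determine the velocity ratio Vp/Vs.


Vp/Vs = 3413.9 / 1579.1
= 2.1619

2.1619


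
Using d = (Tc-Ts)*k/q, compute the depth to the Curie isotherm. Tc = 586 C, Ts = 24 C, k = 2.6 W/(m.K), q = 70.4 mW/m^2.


T_Curie - T_surf = 586 - 24 = 562 C
Convert q to W/m^2: 70.4 mW/m^2 = 0.0704 W/m^2
d = 562 * 2.6 / 0.0704 = 20755.68 m

20755.68


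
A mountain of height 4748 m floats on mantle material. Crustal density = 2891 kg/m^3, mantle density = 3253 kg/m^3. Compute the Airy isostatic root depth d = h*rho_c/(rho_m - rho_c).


rho_m - rho_c = 3253 - 2891 = 362
d = 4748 * 2891 / 362
= 13726468 / 362
= 37918.42 m

37918.42


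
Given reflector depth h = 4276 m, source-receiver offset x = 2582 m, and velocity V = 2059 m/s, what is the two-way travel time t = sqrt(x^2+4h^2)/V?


x^2 + 4h^2 = 2582^2 + 4*4276^2 = 6666724 + 73136704 = 79803428
sqrt(79803428) = 8933.2764
t = 8933.2764 / 2059 = 4.3386 s

4.3386


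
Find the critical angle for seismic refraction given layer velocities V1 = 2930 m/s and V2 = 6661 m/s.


V1/V2 = 2930/6661 = 0.439874
theta_c = arcsin(0.439874) = 26.0958 degrees

26.0958


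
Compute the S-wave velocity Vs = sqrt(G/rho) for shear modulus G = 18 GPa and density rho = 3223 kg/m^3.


Convert G to Pa: G = 18e9 Pa
Compute G/rho = 18e9 / 3223 = 5584858.8272
Vs = sqrt(5584858.8272) = 2363.23 m/s

2363.23


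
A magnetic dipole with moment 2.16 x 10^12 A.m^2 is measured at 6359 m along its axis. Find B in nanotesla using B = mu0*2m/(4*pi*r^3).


m = 2.16 x 10^12 = 2160000000000 A.m^2
2m = 4320000000000 A.m^2
r^3 = 6359^3 = 257138126279
B = (4pi*10^-7) * 4320000000000 / (4*pi * 257138126279) * 1e9
= 5428672.105403 / 3231292993903.8 * 1e9
= 1680.0309 nT

1680.0309


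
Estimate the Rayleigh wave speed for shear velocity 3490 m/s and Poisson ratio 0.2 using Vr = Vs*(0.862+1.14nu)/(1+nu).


Numerator factor = 0.862 + 1.14*0.2 = 1.09
Denominator = 1 + 0.2 = 1.2
Vr = 3490 * 1.09 / 1.2 = 3170.08 m/s

3170.08


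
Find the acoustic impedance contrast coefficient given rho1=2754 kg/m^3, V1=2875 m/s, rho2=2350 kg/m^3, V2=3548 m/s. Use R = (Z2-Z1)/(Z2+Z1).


Z1 = 2754 * 2875 = 7917750
Z2 = 2350 * 3548 = 8337800
R = (8337800 - 7917750) / (8337800 + 7917750) = 420050 / 16255550 = 0.0258

0.0258


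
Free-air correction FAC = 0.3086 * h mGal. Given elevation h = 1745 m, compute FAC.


FAC = 0.3086 * h
= 0.3086 * 1745
= 538.507 mGal

538.507


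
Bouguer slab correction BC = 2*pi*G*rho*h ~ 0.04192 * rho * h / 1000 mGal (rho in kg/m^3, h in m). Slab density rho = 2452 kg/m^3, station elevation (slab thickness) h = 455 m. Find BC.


BC = 0.04192 * rho * h / 1000
= 0.04192 * 2452 * 455 / 1000
= 46.7685 mGal

46.7685


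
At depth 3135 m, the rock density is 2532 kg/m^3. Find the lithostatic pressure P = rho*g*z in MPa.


P = rho * g * z / 1e6
= 2532 * 9.81 * 3135 / 1e6
= 77870014.2 / 1e6
= 77.87 MPa

77.87


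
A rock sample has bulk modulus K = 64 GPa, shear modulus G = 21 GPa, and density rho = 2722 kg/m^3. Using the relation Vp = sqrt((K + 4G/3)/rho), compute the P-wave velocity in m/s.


First compute the effective modulus:
K + 4G/3 = 64e9 + 4*21e9/3 = 92000000000.0 Pa
Then divide by density:
92000000000.0 / 2722 = 33798677.4431 Pa/(kg/m^3)
Take the square root:
Vp = sqrt(33798677.4431) = 5813.66 m/s

5813.66


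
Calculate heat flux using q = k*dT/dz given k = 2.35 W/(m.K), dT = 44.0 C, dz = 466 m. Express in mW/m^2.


q = k * dT / dz * 1000
= 2.35 * 44.0 / 466 * 1000
= 0.221888 * 1000
= 221.8884 mW/m^2

221.8884


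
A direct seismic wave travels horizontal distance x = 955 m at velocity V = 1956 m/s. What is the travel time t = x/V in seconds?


t = x / V
= 955 / 1956
= 0.4882 s

0.4882


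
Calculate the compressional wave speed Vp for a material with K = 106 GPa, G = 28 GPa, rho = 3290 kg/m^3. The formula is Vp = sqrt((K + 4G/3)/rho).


First compute the effective modulus:
K + 4G/3 = 106e9 + 4*28e9/3 = 143333333333.33 Pa
Then divide by density:
143333333333.33 / 3290 = 43566362.7153 Pa/(kg/m^3)
Take the square root:
Vp = sqrt(43566362.7153) = 6600.48 m/s

6600.48


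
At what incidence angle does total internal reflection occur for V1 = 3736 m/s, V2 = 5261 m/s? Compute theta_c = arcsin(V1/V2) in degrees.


V1/V2 = 3736/5261 = 0.710131
theta_c = arcsin(0.710131) = 45.2456 degrees

45.2456


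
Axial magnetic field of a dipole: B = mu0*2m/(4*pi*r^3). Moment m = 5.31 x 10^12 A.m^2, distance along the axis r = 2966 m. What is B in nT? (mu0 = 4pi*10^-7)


m = 5.31 x 10^12 = 5310000000000 A.m^2
2m = 10620000000000 A.m^2
r^3 = 2966^3 = 26092364696
B = (4pi*10^-7) * 10620000000000 / (4*pi * 26092364696) * 1e9
= 13345485.592449 / 327886324974.96 * 1e9
= 40701.562 nT

40701.562


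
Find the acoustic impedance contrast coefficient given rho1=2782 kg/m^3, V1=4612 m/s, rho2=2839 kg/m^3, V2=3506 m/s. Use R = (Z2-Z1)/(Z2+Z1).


Z1 = 2782 * 4612 = 12830584
Z2 = 2839 * 3506 = 9953534
R = (9953534 - 12830584) / (9953534 + 12830584) = -2877050 / 22784118 = -0.1263

-0.1263


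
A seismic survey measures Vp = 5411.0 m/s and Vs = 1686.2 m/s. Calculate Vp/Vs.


Vp/Vs = 5411.0 / 1686.2
= 3.209

3.209


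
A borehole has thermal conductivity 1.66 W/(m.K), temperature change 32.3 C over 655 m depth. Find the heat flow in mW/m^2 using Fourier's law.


q = k * dT / dz * 1000
= 1.66 * 32.3 / 655 * 1000
= 0.08186 * 1000
= 81.8595 mW/m^2

81.8595


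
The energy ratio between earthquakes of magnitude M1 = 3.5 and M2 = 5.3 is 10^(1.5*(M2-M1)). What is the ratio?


M2 - M1 = 5.3 - 3.5 = 1.8
1.5 * 1.8 = 2.7
ratio = 10^2.7 = 501.19

501.19


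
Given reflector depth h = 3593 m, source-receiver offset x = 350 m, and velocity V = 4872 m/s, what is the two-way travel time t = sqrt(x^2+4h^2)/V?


x^2 + 4h^2 = 350^2 + 4*3593^2 = 122500 + 51638596 = 51761096
sqrt(51761096) = 7194.5185
t = 7194.5185 / 4872 = 1.4767 s

1.4767


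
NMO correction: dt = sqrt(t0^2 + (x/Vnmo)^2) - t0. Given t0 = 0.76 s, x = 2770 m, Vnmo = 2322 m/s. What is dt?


x/Vnmo = 2770/2322 = 1.192937
(x/Vnmo)^2 = 1.423099
t0^2 = 0.5776
sqrt(0.5776 + 1.423099) = 1.414461
dt = 1.414461 - 0.76 = 0.654461

0.654461


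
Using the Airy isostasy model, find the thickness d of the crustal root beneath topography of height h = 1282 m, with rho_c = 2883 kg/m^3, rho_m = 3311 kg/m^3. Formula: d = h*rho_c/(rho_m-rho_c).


rho_m - rho_c = 3311 - 2883 = 428
d = 1282 * 2883 / 428
= 3696006 / 428
= 8635.53 m

8635.53


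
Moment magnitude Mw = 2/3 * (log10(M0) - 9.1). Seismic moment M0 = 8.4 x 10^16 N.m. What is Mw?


log10(M0) = log10(8.4 x 10^16) = 16.9243
Mw = 2/3 * (16.9243 - 9.1)
= 2/3 * 7.8243
= 5.22

5.22


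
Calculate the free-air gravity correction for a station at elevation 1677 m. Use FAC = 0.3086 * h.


FAC = 0.3086 * h
= 0.3086 * 1677
= 517.5222 mGal

517.5222


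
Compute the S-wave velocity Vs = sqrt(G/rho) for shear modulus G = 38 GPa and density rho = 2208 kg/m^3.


Convert G to Pa: G = 38e9 Pa
Compute G/rho = 38e9 / 2208 = 17210144.9275
Vs = sqrt(17210144.9275) = 4148.51 m/s

4148.51


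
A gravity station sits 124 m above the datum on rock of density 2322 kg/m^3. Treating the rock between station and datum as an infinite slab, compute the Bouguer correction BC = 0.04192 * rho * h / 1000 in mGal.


BC = 0.04192 * rho * h / 1000
= 0.04192 * 2322 * 124 / 1000
= 12.0699 mGal

12.0699


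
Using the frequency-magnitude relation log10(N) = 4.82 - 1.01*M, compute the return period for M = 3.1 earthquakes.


log10(N) = 4.82 - 1.01*3.1 = 1.689
N = 10^1.689 = 48.865236
T = 1/N = 1/48.865236 = 0.0205 years

0.0205


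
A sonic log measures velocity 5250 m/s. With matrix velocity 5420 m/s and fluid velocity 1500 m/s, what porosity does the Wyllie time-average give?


1/V - 1/Vm = 1/5250 - 1/5420 = 5.97e-06
1/Vf - 1/Vm = 1/1500 - 1/5420 = 0.00048216
phi = 5.97e-06 / 0.00048216 = 0.0124

0.0124


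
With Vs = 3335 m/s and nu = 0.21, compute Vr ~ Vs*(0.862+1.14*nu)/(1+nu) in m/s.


Numerator factor = 0.862 + 1.14*0.21 = 1.1014
Denominator = 1 + 0.21 = 1.21
Vr = 3335 * 1.1014 / 1.21 = 3035.68 m/s

3035.68


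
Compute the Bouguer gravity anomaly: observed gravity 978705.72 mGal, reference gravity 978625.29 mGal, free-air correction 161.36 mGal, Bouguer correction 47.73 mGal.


BA = g_obs - g_ref + FAC - BC
= 978705.72 - 978625.29 + 161.36 - 47.73
= 194.06 mGal

194.06


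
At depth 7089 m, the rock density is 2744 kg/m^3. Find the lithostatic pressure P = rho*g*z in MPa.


P = rho * g * z / 1e6
= 2744 * 9.81 * 7089 / 1e6
= 190826238.96 / 1e6
= 190.8262 MPa

190.8262


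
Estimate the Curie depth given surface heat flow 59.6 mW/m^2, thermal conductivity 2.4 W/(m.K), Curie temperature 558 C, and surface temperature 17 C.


T_Curie - T_surf = 558 - 17 = 541 C
Convert q to W/m^2: 59.6 mW/m^2 = 0.0596 W/m^2
d = 541 * 2.4 / 0.0596 = 21785.23 m

21785.23


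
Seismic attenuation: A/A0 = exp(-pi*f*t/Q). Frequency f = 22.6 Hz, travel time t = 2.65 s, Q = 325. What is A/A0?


pi*f*t/Q = pi*22.6*2.65/325 = 0.578923
A/A0 = exp(-0.578923) = 0.560502

0.560502


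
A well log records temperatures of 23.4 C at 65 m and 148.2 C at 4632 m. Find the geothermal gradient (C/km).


dT = 148.2 - 23.4 = 124.8 C
dz = 4632 - 65 = 4567 m
gradient = dT/dz * 1000 = 124.8/4567 * 1000 = 27.3265 C/km

27.3265


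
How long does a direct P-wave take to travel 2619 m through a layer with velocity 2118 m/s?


t = x / V
= 2619 / 2118
= 1.2365 s

1.2365


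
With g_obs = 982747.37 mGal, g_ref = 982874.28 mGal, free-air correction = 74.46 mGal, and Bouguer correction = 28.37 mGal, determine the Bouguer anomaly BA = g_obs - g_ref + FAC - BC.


BA = g_obs - g_ref + FAC - BC
= 982747.37 - 982874.28 + 74.46 - 28.37
= -80.82 mGal

-80.82


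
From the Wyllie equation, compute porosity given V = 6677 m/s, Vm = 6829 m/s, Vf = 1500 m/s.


1/V - 1/Vm = 1/6677 - 1/6829 = 3.33e-06
1/Vf - 1/Vm = 1/1500 - 1/6829 = 0.00052023
phi = 3.33e-06 / 0.00052023 = 0.0064

0.0064


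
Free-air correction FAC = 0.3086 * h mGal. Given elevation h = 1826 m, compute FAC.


FAC = 0.3086 * h
= 0.3086 * 1826
= 563.5036 mGal

563.5036


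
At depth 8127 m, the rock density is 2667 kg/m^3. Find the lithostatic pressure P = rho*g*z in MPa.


P = rho * g * z / 1e6
= 2667 * 9.81 * 8127 / 1e6
= 212628895.29 / 1e6
= 212.6289 MPa

212.6289


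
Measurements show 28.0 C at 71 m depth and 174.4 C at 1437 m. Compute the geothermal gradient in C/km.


dT = 174.4 - 28.0 = 146.4 C
dz = 1437 - 71 = 1366 m
gradient = dT/dz * 1000 = 146.4/1366 * 1000 = 107.1742 C/km

107.1742


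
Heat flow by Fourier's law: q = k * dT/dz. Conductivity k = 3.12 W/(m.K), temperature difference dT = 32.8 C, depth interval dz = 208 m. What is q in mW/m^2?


q = k * dT / dz * 1000
= 3.12 * 32.8 / 208 * 1000
= 0.492 * 1000
= 492.0 mW/m^2

492.0
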